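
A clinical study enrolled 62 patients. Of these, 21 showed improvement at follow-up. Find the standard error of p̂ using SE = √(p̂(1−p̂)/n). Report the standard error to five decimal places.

Sample proportion p̂ = 21/62 = 0.33871.
p̂(1−p̂) = 0.33871·0.66129 = 0.223986.
Dividing by n and taking the root: √0.003612677 = 0.06011.

SE = 0.06011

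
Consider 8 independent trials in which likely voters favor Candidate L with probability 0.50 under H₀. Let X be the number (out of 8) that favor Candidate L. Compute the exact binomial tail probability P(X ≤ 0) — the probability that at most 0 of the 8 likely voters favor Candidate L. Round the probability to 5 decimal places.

X is binomial with n = 8 and p = 0.50.
P(X ≤ 0) = C(8,0)·0.50^0·0.50^8.
= 0.003906 = 0.00391.

P = 0.00391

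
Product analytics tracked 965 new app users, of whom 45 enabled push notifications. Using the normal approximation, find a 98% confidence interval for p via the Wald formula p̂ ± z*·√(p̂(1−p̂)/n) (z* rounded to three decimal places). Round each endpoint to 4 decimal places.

p̂ = 45/965 = 0.04663.
SE = √(p̂(1−p̂)/n) = √(0.044458/965) = 0.006787.
z* = 2.326 at the 98% level.
Margin of error: 2.326 × 0.006787 = 0.01579.
So the interval runs from 0.0308 to 0.0624.

(0.0308, 0.0624)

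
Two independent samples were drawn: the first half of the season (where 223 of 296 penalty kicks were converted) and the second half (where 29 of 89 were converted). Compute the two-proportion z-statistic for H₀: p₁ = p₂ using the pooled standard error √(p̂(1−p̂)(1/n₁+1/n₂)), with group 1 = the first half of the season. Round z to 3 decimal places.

z = 7.437

Sample proportions: p̂₁ = 223/296 = 0.75338 and p̂₂ = 29/89 = 0.32584.
Pooling: p̂ = 252/385 = 0.65455.
Pooled SE = √[0.2261157·0.01461433] ≈ 0.057485.
z = 0.42754/0.057485 = 7.437.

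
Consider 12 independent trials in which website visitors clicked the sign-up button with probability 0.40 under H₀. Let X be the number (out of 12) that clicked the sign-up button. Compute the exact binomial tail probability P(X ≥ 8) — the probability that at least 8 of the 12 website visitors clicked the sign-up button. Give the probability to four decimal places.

P = 0.0573

X is binomial with n = 12 and p = 0.40.
P(X ≥ 8) = Σ_{j=8}^{12} C(12,j)·0.40^j·0.60^{12−j}.
= 0.042043 + 0.012457 + 0.002491 + 0.000302 + 0.000017 = 0.0573.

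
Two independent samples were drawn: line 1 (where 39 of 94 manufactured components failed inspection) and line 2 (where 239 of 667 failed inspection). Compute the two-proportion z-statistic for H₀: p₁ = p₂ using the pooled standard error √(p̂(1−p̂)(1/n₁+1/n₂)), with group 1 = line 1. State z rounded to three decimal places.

p̂₁ = 39/94 = 0.41489, p̂₂ = 239/667 = 0.35832.
Pooled p̂ = (39+239)/(94+667) = 278/761 = 0.36531.
Pooled SE = √[0.2318583·0.01213755] ≈ 0.053049.
z = (p̂₁ − p̂₂)/SE = (0.41489 − 0.35832)/0.053049 = 0.05657/0.053049 = 1.066.

z = 1.066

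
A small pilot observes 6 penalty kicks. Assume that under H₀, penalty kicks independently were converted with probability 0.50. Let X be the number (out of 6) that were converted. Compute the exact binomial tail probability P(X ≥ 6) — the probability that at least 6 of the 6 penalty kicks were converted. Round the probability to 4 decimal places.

P = 0.0156

X ~ Binomial(n=6, p=0.50).
P(X ≥ 6) = C(6,6)·0.50^6·0.50^0.
= 0.015625 = 0.0156.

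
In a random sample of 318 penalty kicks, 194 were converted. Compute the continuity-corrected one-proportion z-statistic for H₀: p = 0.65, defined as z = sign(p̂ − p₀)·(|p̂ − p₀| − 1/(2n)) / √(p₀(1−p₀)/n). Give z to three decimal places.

The sample proportion is 194/318 = 0.61006. p̂ − p₀ = -0.039937.
Continuity correction 1/(2n) = 1/636 = 0.001572.
Corrected numerator: |-0.039937| − 0.001572 = 0.038365.
Under H₀, SE = √(p₀(1−p₀)/n) = √(0.65·0.35/318) = √0.000715409 = 0.026747.
z = (−)0.038365/0.026747 = -1.434.

z = -1.434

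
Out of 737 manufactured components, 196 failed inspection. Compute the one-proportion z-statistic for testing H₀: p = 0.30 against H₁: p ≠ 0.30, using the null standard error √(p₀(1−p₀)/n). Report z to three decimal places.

z = -2.018

Sample proportion p̂ = 196/737 = 0.26594.
SE₀ = √(0.30·0.70/737) = 0.016880.
z = (p̂ − p₀)/SE = (0.26594 − 0.30)/0.016880 = -2.018.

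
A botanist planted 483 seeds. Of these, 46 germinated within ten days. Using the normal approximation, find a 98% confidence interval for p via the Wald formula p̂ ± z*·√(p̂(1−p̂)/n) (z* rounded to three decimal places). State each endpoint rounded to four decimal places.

With x = 46 successes in n = 483, p̂ = 0.09524.
SE = √(p̂(1−p̂)/n) = √(0.086168/483) = 0.013357.
The 98% critical value is z* = 2.326.
Margin = 2.326·0.013357 = 0.03107.
CI: 0.09524 ± 0.03107 = (0.0642, 0.1263).

(0.0642, 0.1263)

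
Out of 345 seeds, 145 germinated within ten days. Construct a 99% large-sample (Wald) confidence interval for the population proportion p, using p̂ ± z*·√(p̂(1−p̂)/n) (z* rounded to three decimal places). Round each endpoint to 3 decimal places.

(0.352, 0.489)

With x = 145 successes in n = 345, p̂ = 0.42029.
Standard error of p̂: √(0.243646/345) = √0.000706221 = 0.026575.
z* = 2.576 at the 99% level.
Margin = 2.576·0.026575 = 0.06846.
CI: 0.42029 ± 0.06846 = (0.352, 0.489).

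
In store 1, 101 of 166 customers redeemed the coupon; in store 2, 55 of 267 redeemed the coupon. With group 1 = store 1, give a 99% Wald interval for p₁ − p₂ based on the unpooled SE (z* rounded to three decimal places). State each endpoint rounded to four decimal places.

(0.2859, 0.5190)

p̂₁ = 101/166 = 0.60843, p̂₂ = 55/267 = 0.20599; p̂₁ − p̂₂ = 0.40244.
SE = √(0.001435194 + 0.000612583) = √0.002047777 = 0.045252.
The 99% critical value is z* = 2.576. Margin of error = 0.11657.
So the interval runs from 0.2859 to 0.5190.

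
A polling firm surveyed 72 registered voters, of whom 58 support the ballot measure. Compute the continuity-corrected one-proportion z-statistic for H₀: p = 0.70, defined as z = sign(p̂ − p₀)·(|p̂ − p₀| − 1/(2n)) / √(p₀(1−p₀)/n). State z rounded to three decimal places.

z = 1.826

Sample proportion p̂ = 58/72 = 0.80556. p̂ − p₀ = 0.105556.
Continuity correction 1/(2n) = 1/144 = 0.006944.
Corrected numerator: |0.105556| − 0.006944 = 0.098612.
Under H₀, SE = √(p₀(1−p₀)/n) = √(0.70·0.30/72) = √0.002916667 = 0.054006.
z = (+)0.098612/0.054006 = 1.826.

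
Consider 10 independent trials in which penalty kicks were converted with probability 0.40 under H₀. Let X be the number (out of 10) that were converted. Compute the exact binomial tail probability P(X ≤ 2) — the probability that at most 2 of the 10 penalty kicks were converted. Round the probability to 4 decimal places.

P = 0.1673

X is binomial with n = 10 and p = 0.40.
P(X ≤ 2) = C(10,0)·0.40^0·0.60^10 + C(10,1)·0.40^1·0.60^9 + C(10,2)·0.40^2·0.60^8.
= 0.006047 + 0.040311 + 0.120932 = 0.1673.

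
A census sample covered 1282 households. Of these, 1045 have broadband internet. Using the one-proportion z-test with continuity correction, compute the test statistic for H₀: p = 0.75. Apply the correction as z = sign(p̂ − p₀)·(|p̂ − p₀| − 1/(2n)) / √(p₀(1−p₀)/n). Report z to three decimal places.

z = 5.353

p̂ = 1045/1282 = 0.81513. p̂ − p₀ = 0.065133.
1/(2n) = 0.000390.
Corrected numerator: |0.065133| − 0.000390 = 0.064743.
Null standard error: √(0.75·0.25/1282) = √0.000146256 = 0.012094.
z = +0.064743/0.012094 = 5.353.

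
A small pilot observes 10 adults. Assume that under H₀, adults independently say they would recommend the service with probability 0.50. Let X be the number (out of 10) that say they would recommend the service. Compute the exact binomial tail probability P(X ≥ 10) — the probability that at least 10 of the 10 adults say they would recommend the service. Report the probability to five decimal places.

X is binomial with n = 10 and p = 0.50.
P(X ≥ 10) = C(10,10)·0.50^10·0.50^0.
= 0.000977 = 0.00098.

P = 0.00098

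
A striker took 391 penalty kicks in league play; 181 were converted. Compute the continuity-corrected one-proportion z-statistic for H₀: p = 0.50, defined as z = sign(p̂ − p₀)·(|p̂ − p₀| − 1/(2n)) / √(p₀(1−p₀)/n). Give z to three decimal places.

z = -1.416

p̂ = 181/391 = 0.46292. p̂ − p₀ = -0.037084.
1/(2n) = 0.001279.
Corrected numerator: |-0.037084| − 0.001279 = 0.035805.
Under H₀, SE = √(p₀(1−p₀)/n) = √(0.50·0.50/391) = √0.000639386 = 0.025286.
z = (−)0.035805/0.025286 = -1.416.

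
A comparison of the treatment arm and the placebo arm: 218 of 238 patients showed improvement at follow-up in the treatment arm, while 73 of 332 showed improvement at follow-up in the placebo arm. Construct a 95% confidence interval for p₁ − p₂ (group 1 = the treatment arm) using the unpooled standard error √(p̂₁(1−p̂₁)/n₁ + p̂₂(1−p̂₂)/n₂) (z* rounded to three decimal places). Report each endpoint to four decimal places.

(0.6393, 0.7529)

p̂₁ = 218/238 = 0.91597, p̂₂ = 73/332 = 0.21988; p̂₁ − p̂₂ = 0.69609.
Unpooled SE = √(p̂₁(1−p̂₁)/n₁ + p̂₂(1−p̂₂)/n₂) = √(0.000323412 + 0.000516664) = 0.028984.
For 95% confidence, z* = 1.960. Margin = 1.960·0.028984 = 0.05681.
Interval: 0.69609 ± 0.05681 → (0.6393, 0.7529).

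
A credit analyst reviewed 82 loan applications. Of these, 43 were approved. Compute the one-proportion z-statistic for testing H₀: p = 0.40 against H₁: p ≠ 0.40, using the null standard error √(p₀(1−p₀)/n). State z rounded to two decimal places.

p̂ = 43/82 = 0.52439.
Under H₀, SE = √(p₀(1−p₀)/n) = √(0.40·0.60/82) = √0.002926829 = 0.054100.
Test statistic: z = 0.12439/0.054100 = 2.30.

z = 2.30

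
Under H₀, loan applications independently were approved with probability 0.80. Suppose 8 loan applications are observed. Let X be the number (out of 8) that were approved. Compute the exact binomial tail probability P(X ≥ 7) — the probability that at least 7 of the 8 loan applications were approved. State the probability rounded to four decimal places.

X is binomial with n = 8 and p = 0.80.
P(X ≥ 7) = C(8,7)·0.80^7·0.20^1 + C(8,8)·0.80^8·0.20^0.
= 0.335544 + 0.167772 = 0.5033.

P = 0.5033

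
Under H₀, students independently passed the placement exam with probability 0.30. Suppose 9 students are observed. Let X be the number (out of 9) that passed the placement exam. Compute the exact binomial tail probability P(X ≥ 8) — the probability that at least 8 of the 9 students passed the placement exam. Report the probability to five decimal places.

X is binomial with n = 9 and p = 0.30.
P(X ≥ 8) = C(9,8)·0.30^8·0.70^1 + C(9,9)·0.30^9·0.70^0.
= 0.000413 + 0.000020 = 0.00043.

P = 0.00043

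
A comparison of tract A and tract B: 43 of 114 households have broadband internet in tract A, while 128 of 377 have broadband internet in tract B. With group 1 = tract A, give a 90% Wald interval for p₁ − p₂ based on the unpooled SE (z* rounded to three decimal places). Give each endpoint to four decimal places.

p̂₁ = 43/114 = 0.37719, p̂₂ = 128/377 = 0.33952; p̂₁ − p̂₂ = 0.03767.
SE = √(0.002060688 + 0.000594820) = √0.002655508 = 0.051532.
For 90% confidence, z* = 1.645. Margin of error = 0.08477.
Interval: 0.03767 ± 0.08477 → (-0.0471, 0.1224).

(-0.0471, 0.1224)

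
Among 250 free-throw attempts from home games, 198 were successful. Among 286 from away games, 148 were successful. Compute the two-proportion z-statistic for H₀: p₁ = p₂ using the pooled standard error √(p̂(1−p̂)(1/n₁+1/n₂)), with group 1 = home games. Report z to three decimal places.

Sample proportions: p̂₁ = 198/250 = 0.79200 and p̂₂ = 148/286 = 0.51748.
Pooling: p̂ = 346/536 = 0.64552.
Pooled SE = √[0.2288232·0.00749650] ≈ 0.041417.
z = 0.27452/0.041417 = 6.628.

z = 6.628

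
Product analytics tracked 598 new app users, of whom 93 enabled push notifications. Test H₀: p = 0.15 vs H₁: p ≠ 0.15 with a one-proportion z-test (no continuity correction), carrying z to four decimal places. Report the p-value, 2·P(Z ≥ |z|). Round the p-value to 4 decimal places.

p-value = 0.7055

The sample proportion is 93/598 = 0.15552.
Under H₀, SE = √(p₀(1−p₀)/n) = √(0.15·0.85/598) = √0.000213211 = 0.014602.
z = (p̂ − p₀)/SE = (93/598 − 0.15)/0.014602 ≈ 0.3779.
From the standard normal, 2·P(Z ≥ |z|) = 0.7055.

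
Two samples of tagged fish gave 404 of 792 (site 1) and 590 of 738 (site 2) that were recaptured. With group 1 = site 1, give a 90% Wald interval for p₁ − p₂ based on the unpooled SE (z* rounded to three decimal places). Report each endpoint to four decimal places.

p̂₁ = 404/792 = 0.51010, p̂₂ = 590/738 = 0.79946; p̂₁ − p̂₂ = -0.28936.
Unpooled SE = √(p̂₁(1−p̂₁)/n₁ + p̂₂(1−p̂₂)/n₂) = √(0.000315528 + 0.000217242) = 0.023082.
The 90% critical value is z* = 1.645. Margin of error = 0.03797.
Interval: -0.28936 ± 0.03797 → (-0.3273, -0.2514).

(-0.3273, -0.2514)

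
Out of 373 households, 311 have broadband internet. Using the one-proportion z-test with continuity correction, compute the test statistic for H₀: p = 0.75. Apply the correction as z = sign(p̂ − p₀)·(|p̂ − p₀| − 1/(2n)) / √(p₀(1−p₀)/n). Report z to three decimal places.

The sample proportion is 311/373 = 0.83378. p̂ − p₀ = 0.083780.
1/(2n) = 0.001340.
Corrected numerator: |0.083780| − 0.001340 = 0.082440.
SE₀ = √(0.75·0.25/373) = 0.022421.
z = (+)0.082440/0.022421 = 3.677.

z = 3.677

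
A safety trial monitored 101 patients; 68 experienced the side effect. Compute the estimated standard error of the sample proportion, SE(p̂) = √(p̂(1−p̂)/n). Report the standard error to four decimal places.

SE = 0.0467

The sample proportion is 68/101 = 0.67327.
p̂(1−p̂) = 0.67327·0.32673 = 0.219978.
Dividing by n and taking the root: √0.002178000 = 0.0467.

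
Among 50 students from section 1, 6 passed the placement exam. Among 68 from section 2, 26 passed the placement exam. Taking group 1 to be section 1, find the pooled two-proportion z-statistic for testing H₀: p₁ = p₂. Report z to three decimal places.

Sample proportions: p̂₁ = 6/50 = 0.12000 and p̂₂ = 26/68 = 0.38235.
Pooling: p̂ = 32/118 = 0.27119.
SE = √[p̂(1−p̂)(1/n₁+1/n₂)] = √[0.27119·0.72881·(1/50+1/68)] ≈ 0.082822.
z = (p̂₁ − p̂₂)/SE = (0.12000 − 0.38235)/0.082822 = -0.26235/0.082822 = -3.168.

z = -3.168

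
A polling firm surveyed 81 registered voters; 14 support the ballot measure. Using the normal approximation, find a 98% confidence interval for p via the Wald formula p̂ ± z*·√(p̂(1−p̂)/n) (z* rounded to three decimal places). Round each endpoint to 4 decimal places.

p̂ = 14/81 = 0.17284.
SE = √(p̂(1−p̂)/n) = √(0.142966/81) = 0.042012.
For 98% confidence, z* = 2.326.
Margin = 2.326·0.042012 = 0.09772.
CI: 0.17284 ± 0.09772 = (0.0751, 0.2706).

(0.0751, 0.2706)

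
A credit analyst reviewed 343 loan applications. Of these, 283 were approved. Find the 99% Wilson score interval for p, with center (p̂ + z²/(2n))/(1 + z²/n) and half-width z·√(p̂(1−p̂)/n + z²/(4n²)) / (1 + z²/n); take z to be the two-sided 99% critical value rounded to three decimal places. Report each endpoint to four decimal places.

p̂ = 283/343 = 0.82507; z = 2.576, so z² = 6.635776.
1 + z²/n = 1.019346.
Center = (0.82507 + 0.009673)/1.019346 = 0.81890.
Radicand: p̂(1−p̂)/n + z²/(4n²) = 0.000420780 + 0.000014101 = 0.000434881.
Half-width = z·√(radicand)/denom = 2.576·0.020854/1.019346 = 0.05270.
Interval: 0.81890 ± 0.05270 → (0.7662, 0.8716).

(0.7662, 0.8716)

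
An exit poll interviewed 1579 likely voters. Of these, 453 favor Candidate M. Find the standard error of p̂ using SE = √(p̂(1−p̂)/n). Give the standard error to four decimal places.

The sample proportion is 453/1579 = 0.28689.
p̂(1−p̂) = 0.204584.
Dividing by n and taking the root: √0.000129566 = 0.0114.

SE = 0.0114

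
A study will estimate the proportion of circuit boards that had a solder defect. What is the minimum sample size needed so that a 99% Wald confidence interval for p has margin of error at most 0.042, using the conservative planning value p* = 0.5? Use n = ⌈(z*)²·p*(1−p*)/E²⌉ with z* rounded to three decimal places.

z* = 2.576 at the 99% level.
p*(1−p*) = 0.2500.
Required n before rounding: 6.635776 × 0.2500 / 0.042² = 940.444.
Rounding up, n = 941.

n = 941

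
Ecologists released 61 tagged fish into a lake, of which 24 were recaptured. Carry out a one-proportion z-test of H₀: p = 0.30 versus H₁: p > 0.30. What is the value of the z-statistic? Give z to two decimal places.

Sample proportion p̂ = 24/61 = 0.39344.
SE₀ = √(0.30·0.70/61) = 0.058674.
z = (0.39344 − 0.30)/0.058674 = 0.09344/0.058674 = 1.59.

z = 1.59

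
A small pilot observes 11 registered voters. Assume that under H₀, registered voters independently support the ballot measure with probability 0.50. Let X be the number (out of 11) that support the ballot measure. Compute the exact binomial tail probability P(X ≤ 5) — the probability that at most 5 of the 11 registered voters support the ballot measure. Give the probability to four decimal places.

X is binomial with n = 11 and p = 0.50.
P(X ≤ 5) = Σ_{j=0}^{5} C(11,j)·0.50^j·0.50^{11−j}.
= 0.000488 + 0.005371 + 0.026855 + 0.080566 + 0.161133 + 0.225586 = 0.5000.

P = 0.5000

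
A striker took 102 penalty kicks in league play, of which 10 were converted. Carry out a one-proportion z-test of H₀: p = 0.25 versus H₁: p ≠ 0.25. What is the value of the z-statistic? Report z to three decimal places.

With x = 10 successes in n = 102, p̂ = 0.09804.
Null standard error: √(0.25·0.75/102) = √0.001838235 = 0.042875.
z = (0.09804 − 0.25)/0.042875 = -0.15196/0.042875 = -3.544.

z = -3.544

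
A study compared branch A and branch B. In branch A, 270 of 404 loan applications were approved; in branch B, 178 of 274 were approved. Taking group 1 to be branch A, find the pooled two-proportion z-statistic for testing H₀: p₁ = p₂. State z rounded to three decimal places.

z = 0.504

p̂₁ = 270/404 = 0.66832, p̂₂ = 178/274 = 0.64964.
Pooled p̂ = (270+178)/(404+274) = 448/678 = 0.66077.
Pooled SE = √[0.2241540·0.00612488] ≈ 0.037053.
z = 0.01868/0.037053 = 0.504.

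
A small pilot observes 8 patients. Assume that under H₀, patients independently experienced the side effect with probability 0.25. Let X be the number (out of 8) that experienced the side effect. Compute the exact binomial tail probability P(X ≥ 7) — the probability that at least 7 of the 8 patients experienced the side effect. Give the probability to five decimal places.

P = 0.00038

X ~ Binomial(n=8, p=0.25).
P(X ≥ 7) = C(8,7)·0.25^7·0.75^1 + C(8,8)·0.25^8·0.75^0.
= 0.000366 + 0.000015 = 0.00038.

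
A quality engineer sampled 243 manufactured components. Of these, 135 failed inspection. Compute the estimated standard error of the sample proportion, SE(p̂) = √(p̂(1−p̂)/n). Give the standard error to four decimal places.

Sample proportion p̂ = 135/243 = 0.55556.
p̂(1−p̂) = 0.55556·0.44444 = 0.246913.
Dividing by n and taking the root: √0.001016103 = 0.0319.

SE = 0.0319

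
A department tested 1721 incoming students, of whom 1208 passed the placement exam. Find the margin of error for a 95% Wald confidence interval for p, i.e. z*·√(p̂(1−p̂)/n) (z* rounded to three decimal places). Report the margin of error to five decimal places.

ME = 0.02161

Sample proportion p̂ = 1208/1721 = 0.70192.
SE(p̂) = √(0.70192·0.29808/1721) = 0.011026.
The 95% critical value is z* = 1.960.
ME = 1.960·0.011026 = 0.02161.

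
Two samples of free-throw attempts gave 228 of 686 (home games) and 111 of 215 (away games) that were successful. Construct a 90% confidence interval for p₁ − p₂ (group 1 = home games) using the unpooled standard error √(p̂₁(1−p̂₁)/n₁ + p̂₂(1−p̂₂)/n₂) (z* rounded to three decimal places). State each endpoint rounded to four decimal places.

p̂₁ = 228/686 = 0.33236, p̂₂ = 111/215 = 0.51628; p̂₁ − p̂₂ = -0.18392.
SE = √(0.000323466 + 0.001161558) = √0.001485024 = 0.038536.
z* = 1.645 at the 90% level. Margin of error = 0.06339.
So the interval runs from -0.2473 to -0.1205.

(-0.2473, -0.1205)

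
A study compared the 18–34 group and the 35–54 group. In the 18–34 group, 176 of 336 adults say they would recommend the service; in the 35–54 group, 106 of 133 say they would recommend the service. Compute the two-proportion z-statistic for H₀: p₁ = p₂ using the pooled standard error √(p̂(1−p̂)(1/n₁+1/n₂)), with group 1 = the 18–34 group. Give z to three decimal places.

Sample proportions: p̂₁ = 176/336 = 0.52381 and p̂₂ = 106/133 = 0.79699.
Pooling: p̂ = 282/469 = 0.60128.
SE = √[p̂(1−p̂)(1/n₁+1/n₂)] = √[0.60128·0.39872·(1/336+1/133)] ≈ 0.050161.
z = (p̂₁ − p̂₂)/SE = (0.52381 − 0.79699)/0.050161 = -0.27318/0.050161 = -5.446.

z = -5.446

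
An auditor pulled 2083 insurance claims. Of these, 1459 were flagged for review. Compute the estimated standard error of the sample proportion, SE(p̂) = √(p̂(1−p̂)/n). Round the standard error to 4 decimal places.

The sample proportion is 1459/2083 = 0.70043.
p̂(1−p̂) = 0.209828.
SE = √(0.209828/2083) = √0.000100734 = 0.0100.

SE = 0.0100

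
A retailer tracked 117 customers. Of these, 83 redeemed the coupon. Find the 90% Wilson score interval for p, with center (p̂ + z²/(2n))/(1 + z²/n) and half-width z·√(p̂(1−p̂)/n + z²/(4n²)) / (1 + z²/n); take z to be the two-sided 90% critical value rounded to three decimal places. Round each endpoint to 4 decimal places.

Here p̂ = 83/117 = 0.70940 and z = 1.645 (z² = 2.706025).
Denominator 1 + z²/n = 1 + 2.706025/117 = 1.023128.
Adjusted center: (0.70940 + z²/(2n))/1.023128 = 0.70467.
Radicand: p̂(1−p̂)/n + z²/(4n²) = 0.001761974 + 0.000049420 = 0.001811394.
Half-width = z·√(radicand)/denom = 1.645·0.042560/1.023128 = 0.06843.
CI: 0.70467 ± 0.06843 = (0.6362, 0.7731).

(0.6362, 0.7731)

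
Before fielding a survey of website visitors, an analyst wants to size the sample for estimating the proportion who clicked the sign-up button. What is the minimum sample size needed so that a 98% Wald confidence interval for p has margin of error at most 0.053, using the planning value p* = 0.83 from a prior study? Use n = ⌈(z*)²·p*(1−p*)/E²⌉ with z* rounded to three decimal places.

For 98% confidence, z* = 2.326.
p*(1−p*) = 0.83·0.17 = 0.1411.
(z*)²·p*(1−p*)/E² = 5.410276·0.1411/0.002809 = 271.766.
⌈271.766⌉ = 272.

n = 272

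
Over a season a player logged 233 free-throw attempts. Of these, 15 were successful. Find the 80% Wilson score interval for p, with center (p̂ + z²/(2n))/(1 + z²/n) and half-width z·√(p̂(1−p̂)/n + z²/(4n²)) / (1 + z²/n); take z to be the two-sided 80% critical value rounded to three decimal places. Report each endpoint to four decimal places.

(0.0467, 0.0882)

p̂ = 15/233 = 0.06438; z = 1.282, so z² = 1.643524.
1 + z²/n = 1.007054.
Adjusted center: (0.06438 + z²/(2n))/1.007054 = 0.06743.
Radicand: p̂(1−p̂)/n + z²/(4n²) = 0.000258512 + 0.000007568 = 0.000266080.
Half-width = z·√(radicand)/denom = 1.282·0.016312/1.007054 = 0.02077.
Interval: 0.06743 ± 0.02077 → (0.0467, 0.0882).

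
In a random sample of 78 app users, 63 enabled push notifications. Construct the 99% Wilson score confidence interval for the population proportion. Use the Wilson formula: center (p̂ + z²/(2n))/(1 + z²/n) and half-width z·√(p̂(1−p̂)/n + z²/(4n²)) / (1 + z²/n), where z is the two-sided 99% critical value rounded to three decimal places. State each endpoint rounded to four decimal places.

(0.6706, 0.8965)

p̂ = 63/78 = 0.80769; z = 2.576, so z² = 6.635776.
1 + z²/n = 1.085074.
Center = (0.80769 + 0.042537)/1.085074 = 0.78357.
Radicand: p̂(1−p̂)/n + z²/(4n²) = 0.001991352 + 0.000272673 = 0.002264025.
Half-width = z·√(radicand)/denom = 2.576·0.047582/1.085074 = 0.11296.
CI: 0.78357 ± 0.11296 = (0.6706, 0.8965).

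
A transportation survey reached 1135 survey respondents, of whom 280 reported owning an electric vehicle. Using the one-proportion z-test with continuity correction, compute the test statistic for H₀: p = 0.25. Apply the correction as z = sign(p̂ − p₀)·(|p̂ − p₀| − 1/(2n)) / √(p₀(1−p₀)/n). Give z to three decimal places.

Sample proportion p̂ = 280/1135 = 0.24670. p̂ − p₀ = -0.003304.
Continuity correction 1/(2n) = 1/2270 = 0.000441.
Corrected numerator: |-0.003304| − 0.000441 = 0.002863.
Under H₀, SE = √(p₀(1−p₀)/n) = √(0.25·0.75/1135) = √0.000165198 = 0.012853.
z = (−)0.002863/0.012853 = -0.223.

z = -0.223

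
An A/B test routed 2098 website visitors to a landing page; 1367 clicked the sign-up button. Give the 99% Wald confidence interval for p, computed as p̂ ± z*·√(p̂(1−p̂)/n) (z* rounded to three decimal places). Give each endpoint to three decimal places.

The sample proportion is 1367/2098 = 0.65157.
SE(p̂) = √(0.65157·0.34843/2098) = 0.010402.
For 99% confidence, z* = 2.576.
Margin of error: 2.576 × 0.010402 = 0.02680.
CI: 0.65157 ± 0.02680 = (0.625, 0.678).

(0.625, 0.678)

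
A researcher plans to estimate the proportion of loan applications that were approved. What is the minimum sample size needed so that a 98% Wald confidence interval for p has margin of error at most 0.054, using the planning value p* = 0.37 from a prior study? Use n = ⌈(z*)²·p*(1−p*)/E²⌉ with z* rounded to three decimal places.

z* = 2.326 at the 98% level.
p*(1−p*) = 0.2331.
Required n before rounding: 5.410276 × 0.2331 / 0.054² = 432.488.
⌈432.488⌉ = 433.

n = 433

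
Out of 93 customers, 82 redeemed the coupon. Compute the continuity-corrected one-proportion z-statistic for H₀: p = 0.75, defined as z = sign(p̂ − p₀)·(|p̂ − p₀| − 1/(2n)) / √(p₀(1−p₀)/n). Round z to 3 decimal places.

Sample proportion p̂ = 82/93 = 0.88172. p̂ − p₀ = 0.131720.
1/(2n) = 0.005376.
Corrected numerator: |0.131720| − 0.005376 = 0.126344.
Under H₀, SE = √(p₀(1−p₀)/n) = √(0.75·0.25/93) = √0.002016129 = 0.044901.
z = (+)0.126344/0.044901 = 2.814.

z = 2.814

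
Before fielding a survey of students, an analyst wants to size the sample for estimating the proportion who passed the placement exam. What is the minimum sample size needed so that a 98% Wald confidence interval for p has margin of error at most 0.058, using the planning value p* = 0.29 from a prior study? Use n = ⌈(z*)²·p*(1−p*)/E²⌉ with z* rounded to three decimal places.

For 98% confidence, z* = 2.326.
p*(1−p*) = 0.29·0.71 = 0.2059.
(z*)²·p*(1−p*)/E² = 5.410276·0.2059/0.003364 = 331.146.
⌈331.146⌉ = 332.

n = 332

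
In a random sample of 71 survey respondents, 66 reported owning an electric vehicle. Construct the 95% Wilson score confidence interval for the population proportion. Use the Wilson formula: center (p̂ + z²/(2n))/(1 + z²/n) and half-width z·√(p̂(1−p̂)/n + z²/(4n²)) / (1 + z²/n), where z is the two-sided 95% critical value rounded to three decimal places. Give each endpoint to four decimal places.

(0.8455, 0.9695)

p̂ = 66/71 = 0.92958; z = 1.960, so z² = 3.841600.
1 + z²/n = 1.054107.
Center = (0.92958 + 0.027054)/1.054107 = 0.90753.
Radicand: p̂(1−p̂)/n + z²/(4n²) = 0.000922017 + 0.000190518 = 0.001112535.
Half-width = z·√(radicand)/denom = 1.960·0.033355/1.054107 = 0.06202.
CI: 0.90753 ± 0.06202 = (0.8455, 0.9695).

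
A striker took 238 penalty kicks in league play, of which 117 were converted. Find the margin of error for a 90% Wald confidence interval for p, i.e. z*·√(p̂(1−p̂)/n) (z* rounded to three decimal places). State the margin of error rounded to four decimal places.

ME = 0.0533

p̂ = 117/238 = 0.49160.
SE(p̂) = √(0.49160·0.50840/238) = 0.032406.
For 90% confidence, z* = 1.645.
Margin of error = z*·SE = 1.645 × 0.032406 = 0.0533.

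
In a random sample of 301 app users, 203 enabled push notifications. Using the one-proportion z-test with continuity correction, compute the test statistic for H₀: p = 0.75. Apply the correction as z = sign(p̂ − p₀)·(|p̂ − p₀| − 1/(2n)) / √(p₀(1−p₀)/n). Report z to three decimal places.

z = -2.962

p̂ = 203/301 = 0.67442. p̂ − p₀ = -0.075581.
Continuity correction 1/(2n) = 1/602 = 0.001661.
Corrected numerator: |-0.075581| − 0.001661 = 0.073920.
SE₀ = √(0.75·0.25/301) = 0.024958.
z = (−)0.073920/0.024958 = -2.962.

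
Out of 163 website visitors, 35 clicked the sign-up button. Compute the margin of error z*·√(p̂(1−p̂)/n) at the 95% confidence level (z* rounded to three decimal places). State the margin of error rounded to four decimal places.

ME = 0.0630

With x = 35 successes in n = 163, p̂ = 0.21472.
SE = √(p̂(1−p̂)/n) = √(0.168618/163) = 0.032163.
z* = 1.960 at the 95% level.
ME = 1.960·0.032163 = 0.0630.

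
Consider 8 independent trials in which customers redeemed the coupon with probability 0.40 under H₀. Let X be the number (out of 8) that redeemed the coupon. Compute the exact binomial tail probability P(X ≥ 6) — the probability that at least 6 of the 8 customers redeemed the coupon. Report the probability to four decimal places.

X ~ Binomial(n=8, p=0.40).
P(X ≥ 6) = C(8,6)·0.40^6·0.60^2 + C(8,7)·0.40^7·0.60^1 + C(8,8)·0.40^8·0.60^0.
= 0.041288 + 0.007864 + 0.000655 = 0.0498.

P = 0.0498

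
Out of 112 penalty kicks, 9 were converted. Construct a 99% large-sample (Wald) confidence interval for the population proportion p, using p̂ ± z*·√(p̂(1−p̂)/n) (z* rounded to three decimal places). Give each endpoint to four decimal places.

(0.0142, 0.1465)

With x = 9 successes in n = 112, p̂ = 0.08036.
SE = √(p̂(1−p̂)/n) = √(0.073900/112) = 0.025687.
The 99% critical value is z* = 2.576.
Margin of error: 2.576 × 0.025687 = 0.06617.
So the interval runs from 0.0142 to 0.1465.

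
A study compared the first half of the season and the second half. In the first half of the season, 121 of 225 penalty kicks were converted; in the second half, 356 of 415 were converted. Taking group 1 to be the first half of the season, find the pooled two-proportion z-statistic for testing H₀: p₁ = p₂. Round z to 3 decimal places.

z = -8.873

p̂₁ = 121/225 = 0.53778, p̂₂ = 356/415 = 0.85783.
Pooled p̂ = (121+356)/(225+415) = 477/640 = 0.74531.
SE = √[p̂(1−p̂)(1/n₁+1/n₂)] = √[0.74531·0.25469·(1/225+1/415)] ≈ 0.036070.
z = (p̂₁ − p̂₂)/SE = (0.53778 − 0.85783)/0.036070 = -0.32005/0.036070 = -8.873.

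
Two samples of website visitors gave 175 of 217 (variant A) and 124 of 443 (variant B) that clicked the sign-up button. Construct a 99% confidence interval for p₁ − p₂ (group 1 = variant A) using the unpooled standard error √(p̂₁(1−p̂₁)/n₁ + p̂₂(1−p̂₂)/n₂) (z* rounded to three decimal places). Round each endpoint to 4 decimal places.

p̂₁ = 175/217 = 0.80645, p̂₂ = 124/443 = 0.27991; p̂₁ − p̂₂ = 0.52654.
SE = √(0.000719297 + 0.000454989) = √0.001174286 = 0.034268.
The 99% critical value is z* = 2.576. Margin = 2.576·0.034268 = 0.08827.
Interval: 0.52654 ± 0.08827 → (0.4383, 0.6148).

(0.4383, 0.6148)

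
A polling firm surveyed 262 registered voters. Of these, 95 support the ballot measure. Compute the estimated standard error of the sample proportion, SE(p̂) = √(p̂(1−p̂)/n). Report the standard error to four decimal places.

SE = 0.0297

The sample proportion is 95/262 = 0.36260.
p̂(1−p̂) = 0.231121.
Dividing by n and taking the root: √0.000882141 = 0.0297.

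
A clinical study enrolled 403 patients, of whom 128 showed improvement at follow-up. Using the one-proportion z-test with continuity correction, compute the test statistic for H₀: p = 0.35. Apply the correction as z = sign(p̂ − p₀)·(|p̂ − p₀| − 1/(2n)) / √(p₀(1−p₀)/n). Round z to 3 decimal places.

z = -1.311

With x = 128 successes in n = 403, p̂ = 0.31762. p̂ − p₀ = -0.032382.
1/(2n) = 0.001241.
Corrected numerator: |-0.032382| − 0.001241 = 0.031141.
SE₀ = √(0.35·0.65/403) = 0.023760.
z = −0.031141/0.023760 = -1.311.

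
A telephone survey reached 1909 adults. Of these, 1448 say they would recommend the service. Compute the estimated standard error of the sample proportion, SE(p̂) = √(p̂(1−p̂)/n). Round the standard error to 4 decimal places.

SE = 0.0098

With x = 1448 successes in n = 1909, p̂ = 0.75851.
p̂(1−p̂) = 0.183173.
SE = √(0.183173/1909) = √0.000095952 = 0.0098.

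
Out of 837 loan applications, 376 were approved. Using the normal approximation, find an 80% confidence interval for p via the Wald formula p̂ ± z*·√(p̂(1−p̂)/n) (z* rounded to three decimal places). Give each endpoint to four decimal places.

(0.4272, 0.4713)

The sample proportion is 376/837 = 0.44922.
Standard error of p̂: √(0.247422/837) = √0.000295605 = 0.017193.
z* = 1.282 at the 80% level.
Margin of error: 1.282 × 0.017193 = 0.02204.
CI: 0.44922 ± 0.02204 = (0.4272, 0.4713).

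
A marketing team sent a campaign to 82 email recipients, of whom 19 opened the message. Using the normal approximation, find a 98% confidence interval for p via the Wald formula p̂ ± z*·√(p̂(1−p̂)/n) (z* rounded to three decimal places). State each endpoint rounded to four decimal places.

With x = 19 successes in n = 82, p̂ = 0.23171.
SE(p̂) = √(0.23171·0.76829/82) = 0.046594.
For 98% confidence, z* = 2.326.
Margin of error: 2.326 × 0.046594 = 0.10838.
CI: 0.23171 ± 0.10838 = (0.1233, 0.3401).

(0.1233, 0.3401)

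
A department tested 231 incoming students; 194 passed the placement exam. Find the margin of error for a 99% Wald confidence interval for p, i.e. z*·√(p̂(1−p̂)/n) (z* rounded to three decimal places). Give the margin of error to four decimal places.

ME = 0.0622

With x = 194 successes in n = 231, p̂ = 0.83983.
Standard error of p̂: √(0.134518/231) = √0.000582328 = 0.024131.
z* = 2.576 at the 99% level.
ME = 2.576·0.024131 = 0.0622.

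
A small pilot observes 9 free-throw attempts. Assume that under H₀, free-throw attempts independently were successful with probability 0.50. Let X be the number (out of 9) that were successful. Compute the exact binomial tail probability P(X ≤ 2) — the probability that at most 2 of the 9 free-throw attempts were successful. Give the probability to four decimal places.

X is binomial with n = 9 and p = 0.50.
P(X ≤ 2) = C(9,0)·0.50^0·0.50^9 + C(9,1)·0.50^1·0.50^8 + C(9,2)·0.50^2·0.50^7.
= 0.001953 + 0.017578 + 0.070312 = 0.0898.

P = 0.0898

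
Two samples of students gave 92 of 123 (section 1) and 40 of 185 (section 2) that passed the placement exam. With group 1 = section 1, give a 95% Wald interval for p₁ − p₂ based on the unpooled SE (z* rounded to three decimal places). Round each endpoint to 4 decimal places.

(0.4348, 0.6287)

p̂₁ = 0.74797, p̂₂ = 0.21622, so the observed difference is 0.53175.
SE = √(0.001532619 + 0.000916037) = √0.002448656 = 0.049484.
For 95% confidence, z* = 1.960. Margin = 1.960·0.049484 = 0.09699.
So the interval runs from 0.4348 to 0.6287.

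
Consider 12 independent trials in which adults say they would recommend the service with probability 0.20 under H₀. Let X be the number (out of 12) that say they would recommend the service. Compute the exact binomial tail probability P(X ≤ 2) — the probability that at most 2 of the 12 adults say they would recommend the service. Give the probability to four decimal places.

P = 0.5583

X is binomial with n = 12 and p = 0.20.
P(X ≤ 2) = C(12,0)·0.20^0·0.80^12 + C(12,1)·0.20^1·0.80^11 + C(12,2)·0.20^2·0.80^10.
= 0.068719 + 0.206158 + 0.283468 = 0.5583.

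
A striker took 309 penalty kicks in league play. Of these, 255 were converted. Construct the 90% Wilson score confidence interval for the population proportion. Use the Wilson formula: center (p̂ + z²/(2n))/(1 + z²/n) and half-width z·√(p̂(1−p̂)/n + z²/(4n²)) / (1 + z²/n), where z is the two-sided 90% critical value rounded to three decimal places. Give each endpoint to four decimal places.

(0.7869, 0.8579)

Here p̂ = 255/309 = 0.82524 and z = 1.645 (z² = 2.706025).
Denominator 1 + z²/n = 1 + 2.706025/309 = 1.008757.
Adjusted center: (0.82524 + z²/(2n))/1.008757 = 0.82242.
Radicand: p̂(1−p̂)/n + z²/(4n²) = 0.000466722 + 0.000007085 = 0.000473807.
Half-width = 1.645·√0.000473807/1.008757 = 0.03550.
So the interval runs from 0.7869 to 0.8579.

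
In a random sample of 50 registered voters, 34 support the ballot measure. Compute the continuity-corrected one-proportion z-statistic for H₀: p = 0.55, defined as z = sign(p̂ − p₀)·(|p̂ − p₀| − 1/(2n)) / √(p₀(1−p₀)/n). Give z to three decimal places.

p̂ = 34/50 = 0.68000. p̂ − p₀ = 0.130000.
Continuity correction 1/(2n) = 1/100 = 0.010000.
Corrected numerator: |0.130000| − 0.010000 = 0.120000.
SE₀ = √(0.55·0.45/50) = 0.070356.
z = (+)0.120000/0.070356 = 1.706.

z = 1.706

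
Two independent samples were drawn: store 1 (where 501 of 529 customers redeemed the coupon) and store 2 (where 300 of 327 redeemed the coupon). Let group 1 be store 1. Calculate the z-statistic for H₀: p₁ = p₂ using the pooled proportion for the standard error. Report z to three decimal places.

Sample proportions: p̂₁ = 501/529 = 0.94707 and p̂₂ = 300/327 = 0.91743.
Pooled p̂ = (501+300)/(529+327) = 801/856 = 0.93575.
Pooled SE = √[0.0601240·0.00494846] ≈ 0.017249.
z = (p̂₁ − p̂₂)/SE = (0.94707 − 0.91743)/0.017249 = 0.02964/0.017249 = 1.718.

z = 1.718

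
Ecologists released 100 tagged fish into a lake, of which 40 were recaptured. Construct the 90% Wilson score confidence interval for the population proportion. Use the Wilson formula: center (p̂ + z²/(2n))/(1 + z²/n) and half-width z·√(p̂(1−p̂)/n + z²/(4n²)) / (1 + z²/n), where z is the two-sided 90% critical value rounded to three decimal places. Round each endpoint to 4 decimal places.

(0.3231, 0.4822)

p̂ = 40/100 = 0.40000; z = 1.645, so z² = 2.706025.
1 + z²/n = 1.027060.
Adjusted center: (0.40000 + z²/(2n))/1.027060 = 0.40263.
Radicand: p̂(1−p̂)/n + z²/(4n²) = 0.002400000 + 0.000067651 = 0.002467651.
Half-width = 1.645·√0.002467651/1.027060 = 0.07956.
So the interval runs from 0.3231 to 0.4822.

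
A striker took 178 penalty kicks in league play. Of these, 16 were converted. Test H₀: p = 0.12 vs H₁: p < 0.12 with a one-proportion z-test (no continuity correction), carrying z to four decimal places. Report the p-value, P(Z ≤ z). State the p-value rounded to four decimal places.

With x = 16 successes in n = 178, p̂ = 0.08989.
Null standard error: √(0.12·0.88/178) = √0.000593258 = 0.024357.
z = (p̂ − p₀)/SE = (16/178 − 0.12)/0.024357 ≈ -1.2363.
From the standard normal, P(Z ≤ z) = 0.1082.

p-value = 0.1082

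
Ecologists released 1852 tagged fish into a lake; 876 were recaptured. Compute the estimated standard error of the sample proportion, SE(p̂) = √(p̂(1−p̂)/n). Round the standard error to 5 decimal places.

SE = 0.01160

With x = 876 successes in n = 1852, p̂ = 0.47300.
p̂(1−p̂) = 0.47300·0.52700 = 0.249271.
Dividing by n and taking the root: √0.000134596 = 0.01160.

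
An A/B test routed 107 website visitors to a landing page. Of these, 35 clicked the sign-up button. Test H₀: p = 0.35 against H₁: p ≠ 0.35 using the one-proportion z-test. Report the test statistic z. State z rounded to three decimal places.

Sample proportion p̂ = 35/107 = 0.32710.
SE₀ = √(0.35·0.65/107) = 0.046110.
z = (p̂ − p₀)/SE = (0.32710 − 0.35)/0.046110 = -0.497.

z = -0.497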